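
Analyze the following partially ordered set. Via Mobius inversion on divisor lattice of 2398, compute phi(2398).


phi(n) = n * prod_{p|n} (1 - 1/p).
Prime divisors of 2398: [2, 11, 109]
phi(2398) = 2398 * (1 - 1/2) * (1 - 1/11) * (1 - 1/109)
phi(2398) = 1080


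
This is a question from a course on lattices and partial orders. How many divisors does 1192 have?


Divisors of 1192: [1, 2, 4, 8, 149, 298, 596, 1192]
Count: 8


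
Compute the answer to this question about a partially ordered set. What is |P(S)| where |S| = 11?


Power set = 2^n.
2^11 = 2048


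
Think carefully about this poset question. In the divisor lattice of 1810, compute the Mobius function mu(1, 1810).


In a divisor lattice, mu(a,b) = mu(b/a) where mu is the classical Mobius function.
b/a = 1810/1 = 1810
Prime factorization of 1810: primes [2, 5, 181]
1810 is squarefree with 3 prime factor(s), so mu(1810) = (-1)^3 = -1


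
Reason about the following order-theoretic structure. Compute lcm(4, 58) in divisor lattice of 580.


In a divisor lattice, join = lcm (least common multiple).
gcd(4,58) = 2
lcm(4,58) = 4*58/gcd = 232/2 = 116


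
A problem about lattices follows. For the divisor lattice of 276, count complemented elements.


An element a is complemented if some b has a meet b = bottom, a join b = top.
a is complemented iff gcd(a, n/a)=1, i.e. a is a unitary divisor of 276.
Complemented elements: 1, 3, 4, 12, 23, 69, ... (2 more)
Count: 8


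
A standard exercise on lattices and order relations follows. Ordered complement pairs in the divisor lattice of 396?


Complement pair (a,b): a meet b = bottom, a join b = top.
Here: gcd(a,b)=1 and lcm(a,b)=396, i.e. a*b=396 with a,b coprime.
Pairs found: (1,396), (4,99), (9,44), (11,36), ... (4 more)
Total ordered pairs: 8


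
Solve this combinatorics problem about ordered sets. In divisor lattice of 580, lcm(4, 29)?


Join=lcm.
gcd(4,29)=1
lcm=116


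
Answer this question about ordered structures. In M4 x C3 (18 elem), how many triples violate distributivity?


Distributive law: a ^ (b v c) = (a ^ b) v (a ^ c).
Check all 18^3 = 5832 ordered triples (a,b,c).
  e.g. a=(a1,0), b=(a2,0), c=(a3,0): lhs=(a1,0) != rhs=(0,0)
  e.g. a=(a1,0), b=(a2,0), c=(a3,1): lhs=(a1,0) != rhs=(0,0)
Total violating triples: 648


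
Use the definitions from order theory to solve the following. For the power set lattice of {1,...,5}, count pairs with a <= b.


The order relation is {(a,b) : a <= b}, reflexive so it includes (a,a).
Examples: ({},{}), ({},{1,2}), ({},{1,2,3}), ({},{1,2,3,4}), ({},{1,2,3,4,5}), ...
Total ordered pairs: 243


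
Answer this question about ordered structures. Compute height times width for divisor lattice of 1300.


Height = length of longest chain minus 1; width = size of largest antichain.
A maximum chain: 1 | 13 | 65 | 325 | 650 | 1300  (height 5).
A maximum antichain: {4, 10, 25, 26, 65}  (width 5).
Product = 5 * 5 = 25


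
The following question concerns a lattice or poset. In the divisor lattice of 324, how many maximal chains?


A maximal chain goes from the minimum element to a maximal element via cover relations.
Counting all min-to-max paths in the cover graph.
Total maximal chains: 15


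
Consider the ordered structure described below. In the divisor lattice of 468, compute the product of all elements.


Divisors of 468: [1, 2, 3, 4, 6, 9, 12, 13, 18, 26, 36, 39, 52, 78, 117, 156, 234, 468]
Product = n^(d(n)/2) = 468^(18/2)
Product = 1076992496812124640903168


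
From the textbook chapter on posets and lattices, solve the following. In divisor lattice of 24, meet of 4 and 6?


In a divisor lattice, meet = gcd (greatest common divisor).
By Euclidean algorithm or factoring: gcd(4,6) = 2


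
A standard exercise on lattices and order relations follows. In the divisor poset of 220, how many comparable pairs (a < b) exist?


A comparable pair {a,b} has a < b or b < a in the order.
Count unordered pairs where one element is strictly below the other.
Examples: {1,2}, {1,4}, {1,5}, {1,10}, ...
Total comparable pairs: 42


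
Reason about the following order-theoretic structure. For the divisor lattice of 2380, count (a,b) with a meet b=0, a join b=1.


Complement pair (a,b): a meet b = bottom, a join b = top.
Here: gcd(a,b)=1 and lcm(a,b)=2380, i.e. a*b=2380 with a,b coprime.
Pairs found: (1,2380), (4,595), (5,476), (7,340), ... (12 more)
Total ordered pairs: 16


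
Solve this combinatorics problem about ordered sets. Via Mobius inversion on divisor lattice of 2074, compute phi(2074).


phi(n) = n * prod_{p|n} (1 - 1/p).
Prime divisors of 2074: [2, 17, 61]
phi(2074) = 2074 * (1 - 1/2) * (1 - 1/17) * (1 - 1/61)
phi(2074) = 960


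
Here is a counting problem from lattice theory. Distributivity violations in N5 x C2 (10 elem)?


Distributive law: a ^ (b v c) = (a ^ b) v (a ^ c).
Check all 10^3 = 1000 ordered triples (a,b,c).
  e.g. a=(b,0), b=(a,0), c=(c,0): lhs=(b,0) != rhs=(a,0)
  e.g. a=(b,0), b=(a,0), c=(c,1): lhs=(b,0) != rhs=(a,0)
Total violating triples: 16


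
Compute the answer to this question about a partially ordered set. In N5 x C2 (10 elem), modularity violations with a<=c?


Modular law: if a <= c then a v (b ^ c) = (a v b) ^ c.
Check all triples (a,b,c) with a <= c among 10 elements.
  e.g. a=(a,0), b=(c,0), c=(b,0): lhs=(a,0) != rhs=(b,0)
  e.g. a=(a,0), b=(c,1), c=(b,0): lhs=(a,0) != rhs=(b,0)
Total violating triples: 6


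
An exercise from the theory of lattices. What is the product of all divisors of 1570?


Divisors of 1570: [1, 2, 5, 10, 157, 314, 785, 1570]
Product = n^(d(n)/2) = 1570^(8/2)
Product = 6075732010000


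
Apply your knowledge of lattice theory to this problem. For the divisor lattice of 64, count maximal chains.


A maximal chain goes from the minimum element to a maximal element via cover relations.
Counting all min-to-max paths in the cover graph.
Total maximal chains: 1


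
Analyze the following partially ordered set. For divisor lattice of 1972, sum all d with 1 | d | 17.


Interval [1,17] in divisors of 1972: [1, 17]
Sum = 18


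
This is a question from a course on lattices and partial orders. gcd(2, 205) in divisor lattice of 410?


Meet=gcd.
gcd(2,205)=1


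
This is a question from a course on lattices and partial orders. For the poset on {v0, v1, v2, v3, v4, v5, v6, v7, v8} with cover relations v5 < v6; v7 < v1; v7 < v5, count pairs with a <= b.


The order relation is {(a,b) : a <= b}, reflexive so it includes (a,a).
Examples: (v0,v0), (v1,v1), (v2,v2), (v3,v3), (v4,v4), ...
Total ordered pairs: 13


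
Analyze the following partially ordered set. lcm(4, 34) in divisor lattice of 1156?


Join=lcm.
gcd(4,34)=2
lcm=68


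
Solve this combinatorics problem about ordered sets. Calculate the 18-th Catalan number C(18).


C(n) = C(2n, n) / (n+1).
C(36, 18) = 9075135300
C(18) = 9075135300 / 19 = 477638700


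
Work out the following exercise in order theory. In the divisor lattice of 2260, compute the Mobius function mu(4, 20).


In a divisor lattice, mu(a,b) = mu(b/a) where mu is the classical Mobius function.
b/a = 20/4 = 5
Prime factorization of 5: primes [5]
5 is squarefree with 1 prime factor(s), so mu(5) = (-1)^1 = -1


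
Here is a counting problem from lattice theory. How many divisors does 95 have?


Divisors of 95: [1, 5, 19, 95]
Count: 4


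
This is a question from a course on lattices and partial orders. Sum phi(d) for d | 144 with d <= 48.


Divisors of 144 up to 48: [1, 2, 3, 4, 6, 8, 9, 12, 16, 18, 24, 36, 48]
phi values: [1, 1, 2, 2, 2, 4, 6, 4, 8, 6, 8, 12, 16]
Sum = 72


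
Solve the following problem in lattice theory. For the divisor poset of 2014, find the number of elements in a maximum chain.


A chain is a totally ordered subset; we count the number of elements in a maximum chain.
Compute, for each element x, the size of the longest chain ending at x:
  1: 1
  2: 2
  19: 2
  53: 2
  38: 3
  106: 3
  ...
A maximum chain: 1 < 2 < 38 < 2014
Number of elements in the longest chain: 4


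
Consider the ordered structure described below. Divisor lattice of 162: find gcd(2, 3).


In a divisor lattice, meet = gcd (greatest common divisor).
By Euclidean algorithm or factoring: gcd(2,3) = 1


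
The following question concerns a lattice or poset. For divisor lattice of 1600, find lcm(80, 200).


In a divisor lattice, join = lcm (least common multiple).
Compute lcm iteratively: start with first element, then lcm(current, next).
Elements: [80, 200]
lcm(80,200) = 400
Final lcm = 400


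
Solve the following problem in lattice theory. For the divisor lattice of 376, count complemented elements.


An element a is complemented if some b has a meet b = bottom, a join b = top.
a is complemented iff gcd(a, n/a)=1, i.e. a is a unitary divisor of 376.
Complemented elements: 1, 8, 47, 376
Count: 4


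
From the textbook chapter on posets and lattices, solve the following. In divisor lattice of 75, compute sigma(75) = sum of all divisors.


sigma(n) = sum of divisors.
Divisors of 75: [1, 3, 5, 15, 25, 75]
Sum = 124


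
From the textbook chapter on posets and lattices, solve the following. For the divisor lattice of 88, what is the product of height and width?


Height = length of longest chain minus 1; width = size of largest antichain.
A maximum chain: 1 | 11 | 22 | 44 | 88  (height 4).
A maximum antichain: {2, 11}  (width 2).
Product = 4 * 2 = 8


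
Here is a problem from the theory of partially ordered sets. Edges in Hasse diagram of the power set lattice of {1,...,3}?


A cover relation a -< b holds when a < b with no c strictly between.
Cover relations:
  {} -< {1}
  {} -< {2}
  {} -< {3}
  {1} -< {1,2}
  {1} -< {1,3}
  {2} -< {1,2}
  {2} -< {2,3}
  {3} -< {1,3}
  ...4 more
Total: 12


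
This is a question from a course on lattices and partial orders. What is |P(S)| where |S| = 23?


Power set = 2^n.
2^23 = 8388608


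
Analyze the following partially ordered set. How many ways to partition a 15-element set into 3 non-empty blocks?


S(n,k) = k*S(n-1,k) + S(n-1,k-1).
S(14,3) = 788970, S(14,2) = 8191
S(15,3) = 3*788970 + 8191 = 2366910 + 8191
S(15,3) = 2375101


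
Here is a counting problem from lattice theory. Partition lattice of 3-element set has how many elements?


B(n) = number of set partitions of an n-element set.
B(n) satisfies the recurrence: B(n+1) = sum_k C(n,k)*B(k).
B(3) = 5


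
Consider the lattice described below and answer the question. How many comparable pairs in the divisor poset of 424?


A comparable pair {a,b} has a < b or b < a in the order.
Count unordered pairs where one element is strictly below the other.
Examples: {1,2}, {1,4}, {1,8}, {1,53}, ...
Total comparable pairs: 22


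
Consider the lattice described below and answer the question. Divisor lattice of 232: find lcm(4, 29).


In a divisor lattice, join = lcm (least common multiple).
gcd(4,29) = 1
lcm(4,29) = 4*29/gcd = 116/1 = 116


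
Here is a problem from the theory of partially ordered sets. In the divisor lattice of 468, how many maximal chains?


A maximal chain goes from the minimum element to a maximal element via cover relations.
Counting all min-to-max paths in the cover graph.
Total maximal chains: 30


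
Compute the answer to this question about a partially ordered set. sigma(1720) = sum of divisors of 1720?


sigma(n) = sum of divisors.
Divisors of 1720: [1, 2, 4, 5, 8, 10, 20, 40, 43, 86, 172, 215, 344, 430, 860, 1720]
Sum = 3960


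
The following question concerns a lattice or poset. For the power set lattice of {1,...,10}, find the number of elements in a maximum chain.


A chain is a totally ordered subset; we count the number of elements in a maximum chain.
Compute, for each element x, the size of the longest chain ending at x:
  {}: 1
  {1}: 2
  {2}: 2
  {3}: 2
  {4}: 2
  {5}: 2
  ...
A maximum chain: {} < {1} < {1,2} < {1,2,3} < {1,2,3,4} < {1,2,3,4,5} < {1,2,3,4,5,6} < {1,2,3,4,5,6,7} < {1,2,3,4,5,6,7,8} < {1,2,3,4,5,6,7,8,9} < {1,2,3,4,5,6,7,8,9,10}
Number of elements in the longest chain: 11


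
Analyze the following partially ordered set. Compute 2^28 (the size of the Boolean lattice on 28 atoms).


Power set = 2^n.
2^28 = 268435456


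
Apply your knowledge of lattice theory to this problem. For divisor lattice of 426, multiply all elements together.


Divisors of 426: [1, 2, 3, 6, 71, 142, 213, 426]
Product = n^(d(n)/2) = 426^(8/2)
Product = 32933538576


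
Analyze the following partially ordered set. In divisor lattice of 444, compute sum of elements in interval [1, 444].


Interval [1,444] in divisors of 444: [1, 2, 3, 4, 6, 12, 37, 74, 111, 148, 222, 444]
Sum = 1064


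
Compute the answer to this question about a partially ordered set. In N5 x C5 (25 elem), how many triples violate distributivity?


Distributive law: a ^ (b v c) = (a ^ b) v (a ^ c).
Check all 25^3 = 15625 ordered triples (a,b,c).
  e.g. a=(b,0), b=(a,0), c=(c,0): lhs=(b,0) != rhs=(a,0)
  e.g. a=(b,0), b=(a,0), c=(c,1): lhs=(b,0) != rhs=(a,0)
Total violating triples: 250


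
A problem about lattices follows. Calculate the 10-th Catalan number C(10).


C(n) = C(2n, n) / (n+1).
C(20, 10) = 184756
C(10) = 184756 / 11 = 16796


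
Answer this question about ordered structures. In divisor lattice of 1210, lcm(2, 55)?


Join=lcm.
gcd(2,55)=1
lcm=110


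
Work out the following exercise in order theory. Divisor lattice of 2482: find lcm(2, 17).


In a divisor lattice, join = lcm (least common multiple).
gcd(2,17) = 1
lcm(2,17) = 2*17/gcd = 34/1 = 34


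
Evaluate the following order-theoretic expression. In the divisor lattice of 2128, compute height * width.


Height = length of longest chain minus 1; width = size of largest antichain.
A maximum chain: 1 | 19 | 133 | 266 | 532 | 1064 | 2128  (height 6).
A maximum antichain: {4, 14, 38, 133}  (width 4).
Product = 6 * 4 = 24


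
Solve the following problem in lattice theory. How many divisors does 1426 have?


Divisors of 1426: [1, 2, 23, 31, 46, 62, 713, 1426]
Count: 8


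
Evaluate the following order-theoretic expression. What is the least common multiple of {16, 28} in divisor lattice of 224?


In a divisor lattice, join = lcm (least common multiple).
Compute lcm iteratively: start with first element, then lcm(current, next).
Elements: [16, 28]
lcm(16,28) = 112
Final lcm = 112


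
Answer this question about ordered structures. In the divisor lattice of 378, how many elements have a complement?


An element a is complemented if some b has a meet b = bottom, a join b = top.
a is complemented iff gcd(a, n/a)=1, i.e. a is a unitary divisor of 378.
Complemented elements: 1, 2, 7, 14, 27, 54, ... (2 more)
Count: 8


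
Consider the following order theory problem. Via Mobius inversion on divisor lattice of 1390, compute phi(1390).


phi(n) = n * prod_{p|n} (1 - 1/p).
Prime divisors of 1390: [2, 5, 139]
phi(1390) = 1390 * (1 - 1/2) * (1 - 1/5) * (1 - 1/139)
phi(1390) = 552


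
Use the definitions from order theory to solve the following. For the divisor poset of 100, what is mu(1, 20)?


In a divisor lattice, mu(a,b) = mu(b/a) where mu is the classical Mobius function.
b/a = 20/1 = 20
Prime factorization of 20: primes [2, 5]
20 is not squarefree, so mu(20) = 0


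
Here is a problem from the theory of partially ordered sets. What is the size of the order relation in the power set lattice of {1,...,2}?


The order relation is {(a,b) : a <= b}, reflexive so it includes (a,a).
Examples: ({},{}), ({},{1,2}), ({},{1}), ({},{2}), ({1,2},{1,2}), ...
Total ordered pairs: 9


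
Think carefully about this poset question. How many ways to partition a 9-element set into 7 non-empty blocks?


S(n,k) = k*S(n-1,k) + S(n-1,k-1).
S(8,7) = 28, S(8,6) = 266
S(9,7) = 7*28 + 266 = 196 + 266
S(9,7) = 462


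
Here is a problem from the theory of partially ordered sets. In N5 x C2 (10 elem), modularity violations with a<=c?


Modular law: if a <= c then a v (b ^ c) = (a v b) ^ c.
Check all triples (a,b,c) with a <= c among 10 elements.
  e.g. a=(a,0), b=(c,0), c=(b,0): lhs=(a,0) != rhs=(b,0)
  e.g. a=(a,0), b=(c,1), c=(b,0): lhs=(a,0) != rhs=(b,0)
Total violating triples: 6


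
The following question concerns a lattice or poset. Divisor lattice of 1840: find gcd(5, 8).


In a divisor lattice, meet = gcd (greatest common divisor).
By Euclidean algorithm or factoring: gcd(5,8) = 1


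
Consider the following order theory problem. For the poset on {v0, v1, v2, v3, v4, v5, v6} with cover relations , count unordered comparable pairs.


A comparable pair {a,b} has a < b or b < a in the order.
Count unordered pairs where one element is strictly below the other.
Total comparable pairs: 0


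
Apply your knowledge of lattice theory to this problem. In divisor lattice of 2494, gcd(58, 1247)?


Meet=gcd.
gcd(58,1247)=29


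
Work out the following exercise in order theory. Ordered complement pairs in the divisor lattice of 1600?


Complement pair (a,b): a meet b = bottom, a join b = top.
Here: gcd(a,b)=1 and lcm(a,b)=1600, i.e. a*b=1600 with a,b coprime.
Pairs found: (1,1600), (25,64), (64,25), (1600,1)
Total ordered pairs: 4


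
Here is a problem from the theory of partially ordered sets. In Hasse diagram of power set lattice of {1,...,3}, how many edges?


A cover relation a -< b holds when a < b with no c strictly between.
Cover relations:
  {} -< {1}
  {} -< {2}
  {} -< {3}
  {1} -< {1,2}
  {1} -< {1,3}
  {2} -< {1,2}
  {2} -< {2,3}
  {3} -< {1,3}
  ...4 more
Total: 12


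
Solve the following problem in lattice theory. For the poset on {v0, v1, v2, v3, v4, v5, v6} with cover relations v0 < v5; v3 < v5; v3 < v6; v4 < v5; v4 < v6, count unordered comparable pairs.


A comparable pair {a,b} has a < b or b < a in the order.
Count unordered pairs where one element is strictly below the other.
Examples: {v0,v5}, {v3,v5}, {v3,v6}, {v4,v5}, ...
Total comparable pairs: 5


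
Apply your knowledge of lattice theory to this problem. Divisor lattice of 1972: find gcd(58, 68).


In a divisor lattice, meet = gcd (greatest common divisor).
By Euclidean algorithm or factoring: gcd(58,68) = 2


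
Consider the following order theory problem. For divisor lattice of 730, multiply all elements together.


Divisors of 730: [1, 2, 5, 10, 73, 146, 365, 730]
Product = n^(d(n)/2) = 730^(8/2)
Product = 283982410000


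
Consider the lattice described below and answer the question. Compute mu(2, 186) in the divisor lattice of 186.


In a divisor lattice, mu(a,b) = mu(b/a) where mu is the classical Mobius function.
b/a = 186/2 = 93
Prime factorization of 93: primes [3, 31]
93 is squarefree with 2 prime factor(s), so mu(93) = (-1)^2 = 1


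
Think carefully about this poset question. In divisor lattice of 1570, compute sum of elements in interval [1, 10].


Interval [1,10] in divisors of 1570: [1, 2, 5, 10]
Sum = 18


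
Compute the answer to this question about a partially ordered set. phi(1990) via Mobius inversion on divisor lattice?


phi(n) = n * prod_{p|n} (1 - 1/p).
Prime divisors of 1990: [2, 5, 199]
phi(1990) = 1990 * (1 - 1/2) * (1 - 1/5) * (1 - 1/199)
phi(1990) = 792


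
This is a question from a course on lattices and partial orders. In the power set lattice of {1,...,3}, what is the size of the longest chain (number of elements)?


A chain is a totally ordered subset; we count the number of elements in a maximum chain.
Compute, for each element x, the size of the longest chain ending at x:
  {}: 1
  {1}: 2
  {2}: 2
  {3}: 2
  {1,2}: 3
  {1,3}: 3
  ...
A maximum chain: {} < {1} < {1,2} < {1,2,3}
Number of elements in the longest chain: 4


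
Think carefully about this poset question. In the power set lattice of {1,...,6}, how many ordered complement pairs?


Complement pair (a,b): a meet b = bottom, a join b = top.
Here: A intersect B = {} and A union B = {1,...,6}.
Pairs found: ({},{1,2,3,4,5,6}), ({1},{2,3,4,5,6}), ({2},{1,3,4,5,6}), ({3},{1,2,4,5,6}), ... (60 more)
Total ordered pairs: 64


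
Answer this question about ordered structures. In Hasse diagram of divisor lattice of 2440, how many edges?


A cover relation a -< b holds when a < b with no c strictly between.
Cover relations:
  1 -< 2
  1 -< 5
  1 -< 61
  2 -< 4
  2 -< 10
  2 -< 122
  4 -< 8
  4 -< 20
  ...20 more
Total: 28


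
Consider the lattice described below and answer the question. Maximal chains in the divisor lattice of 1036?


A maximal chain goes from the minimum element to a maximal element via cover relations.
Counting all min-to-max paths in the cover graph.
Total maximal chains: 12


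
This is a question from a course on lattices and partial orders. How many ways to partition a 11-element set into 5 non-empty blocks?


S(n,k) = k*S(n-1,k) + S(n-1,k-1).
S(10,5) = 42525, S(10,4) = 34105
S(11,5) = 5*42525 + 34105 = 212625 + 34105
S(11,5) = 246730


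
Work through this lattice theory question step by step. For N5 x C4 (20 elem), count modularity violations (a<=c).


Modular law: if a <= c then a v (b ^ c) = (a v b) ^ c.
Check all triples (a,b,c) with a <= c among 20 elements.
  e.g. a=(a,0), b=(c,0), c=(b,0): lhs=(a,0) != rhs=(b,0)
  e.g. a=(a,0), b=(c,1), c=(b,0): lhs=(a,0) != rhs=(b,0)
Total violating triples: 40


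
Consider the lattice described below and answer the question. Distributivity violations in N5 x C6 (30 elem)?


Distributive law: a ^ (b v c) = (a ^ b) v (a ^ c).
Check all 30^3 = 27000 ordered triples (a,b,c).
  e.g. a=(b,0), b=(a,0), c=(c,0): lhs=(b,0) != rhs=(a,0)
  e.g. a=(b,0), b=(a,0), c=(c,1): lhs=(b,0) != rhs=(a,0)
Total violating triples: 432


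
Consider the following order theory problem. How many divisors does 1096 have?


Divisors of 1096: [1, 2, 4, 8, 137, 274, 548, 1096]
Count: 8


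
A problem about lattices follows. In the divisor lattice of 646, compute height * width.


Height = length of longest chain minus 1; width = size of largest antichain.
A maximum chain: 1 | 19 | 323 | 646  (height 3).
A maximum antichain: {2, 17, 19}  (width 3).
Product = 3 * 3 = 9


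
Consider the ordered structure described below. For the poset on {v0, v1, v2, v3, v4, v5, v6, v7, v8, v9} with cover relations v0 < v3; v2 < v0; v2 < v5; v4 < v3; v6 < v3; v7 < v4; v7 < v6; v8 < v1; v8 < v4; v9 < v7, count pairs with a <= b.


The order relation is {(a,b) : a <= b}, reflexive so it includes (a,a).
Examples: (v0,v0), (v0,v3), (v1,v1), (v2,v0), (v2,v2), ...
Total ordered pairs: 26


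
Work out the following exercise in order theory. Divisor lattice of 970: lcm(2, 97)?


Join=lcm.
gcd(2,97)=1
lcm=194


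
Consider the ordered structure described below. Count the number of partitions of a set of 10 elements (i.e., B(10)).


B(n) = number of set partitions of an n-element set.
B(n) satisfies the recurrence: B(n+1) = sum_k C(n,k)*B(k).
B(10) = 115975


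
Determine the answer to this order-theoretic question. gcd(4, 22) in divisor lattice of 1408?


Meet=gcd.
gcd(4,22)=2


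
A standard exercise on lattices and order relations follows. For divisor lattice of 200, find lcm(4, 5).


In a divisor lattice, join = lcm (least common multiple).
Compute lcm iteratively: start with first element, then lcm(current, next).
Elements: [4, 5]
lcm(4,5) = 20
Final lcm = 20


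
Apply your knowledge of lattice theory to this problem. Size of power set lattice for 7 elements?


Power set = 2^n.
2^7 = 128


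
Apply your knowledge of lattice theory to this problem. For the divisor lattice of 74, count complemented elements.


An element a is complemented if some b has a meet b = bottom, a join b = top.
a is complemented iff gcd(a, n/a)=1, i.e. a is a unitary divisor of 74.
Complemented elements: 1, 2, 37, 74
Count: 4


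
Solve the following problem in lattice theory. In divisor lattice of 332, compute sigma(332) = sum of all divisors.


sigma(n) = sum of divisors.
Divisors of 332: [1, 2, 4, 83, 166, 332]
Sum = 588


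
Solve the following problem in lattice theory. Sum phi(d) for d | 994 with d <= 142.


Divisors of 994 up to 142: [1, 2, 7, 14, 71, 142]
phi values: [1, 1, 6, 6, 70, 70]
Sum = 154


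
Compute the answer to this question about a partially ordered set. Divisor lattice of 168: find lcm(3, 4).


In a divisor lattice, join = lcm (least common multiple).
gcd(3,4) = 1
lcm(3,4) = 3*4/gcd = 12/1 = 12


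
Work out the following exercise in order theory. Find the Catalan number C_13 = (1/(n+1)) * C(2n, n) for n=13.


C(n) = C(2n, n) / (n+1).
C(26, 13) = 10400600
C(13) = 10400600 / 14 = 742900


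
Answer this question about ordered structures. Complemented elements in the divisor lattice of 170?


An element a is complemented if some b has a meet b = bottom, a join b = top.
a is complemented iff gcd(a, n/a)=1, i.e. a is a unitary divisor of 170.
Complemented elements: 1, 2, 5, 10, 17, 34, ... (2 more)
Count: 8


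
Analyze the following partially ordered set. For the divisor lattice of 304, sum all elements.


sigma(n) = sum of divisors.
Divisors of 304: [1, 2, 4, 8, 16, 19, 38, 76, 152, 304]
Sum = 620


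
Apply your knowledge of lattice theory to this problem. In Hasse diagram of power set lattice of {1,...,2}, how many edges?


A cover relation a -< b holds when a < b with no c strictly between.
Cover relations:
  {} -< {1}
  {} -< {2}
  {1} -< {1,2}
  {2} -< {1,2}
Total: 4


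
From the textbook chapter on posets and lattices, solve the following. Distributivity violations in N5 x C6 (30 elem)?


Distributive law: a ^ (b v c) = (a ^ b) v (a ^ c).
Check all 30^3 = 27000 ordered triples (a,b,c).
  e.g. a=(b,0), b=(a,0), c=(c,0): lhs=(b,0) != rhs=(a,0)
  e.g. a=(b,0), b=(a,0), c=(c,1): lhs=(b,0) != rhs=(a,0)
Total violating triples: 432


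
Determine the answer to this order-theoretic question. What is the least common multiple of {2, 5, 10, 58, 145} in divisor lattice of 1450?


In a divisor lattice, join = lcm (least common multiple).
Compute lcm iteratively: start with first element, then lcm(current, next).
Elements: [2, 5, 10, 58, 145]
lcm(2,5) = 10
lcm(10,10) = 10
lcm(10,58) = 290
lcm(290,145) = 290
Final lcm = 290


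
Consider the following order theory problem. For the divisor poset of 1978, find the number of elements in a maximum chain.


A chain is a totally ordered subset; we count the number of elements in a maximum chain.
Compute, for each element x, the size of the longest chain ending at x:
  1: 1
  2: 2
  23: 2
  43: 2
  46: 3
  86: 3
  ...
A maximum chain: 1 < 2 < 46 < 1978
Number of elements in the longest chain: 4


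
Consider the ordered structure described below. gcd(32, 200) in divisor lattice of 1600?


Meet=gcd.
gcd(32,200)=8


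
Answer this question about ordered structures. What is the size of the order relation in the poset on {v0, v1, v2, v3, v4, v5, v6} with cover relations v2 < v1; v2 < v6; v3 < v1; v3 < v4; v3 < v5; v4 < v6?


The order relation is {(a,b) : a <= b}, reflexive so it includes (a,a).
Examples: (v0,v0), (v1,v1), (v2,v1), (v2,v2), (v2,v6), ...
Total ordered pairs: 14


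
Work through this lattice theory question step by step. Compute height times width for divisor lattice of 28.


Height = length of longest chain minus 1; width = size of largest antichain.
A maximum chain: 1 | 7 | 14 | 28  (height 3).
A maximum antichain: {2, 7}  (width 2).
Product = 3 * 2 = 6


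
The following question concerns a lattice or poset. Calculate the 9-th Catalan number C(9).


C(n) = C(2n, n) / (n+1).
C(18, 9) = 48620
C(9) = 48620 / 10 = 4862


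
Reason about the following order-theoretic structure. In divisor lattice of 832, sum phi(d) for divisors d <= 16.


Divisors of 832 up to 16: [1, 2, 4, 8, 13, 16]
phi values: [1, 1, 2, 4, 12, 8]
Sum = 28


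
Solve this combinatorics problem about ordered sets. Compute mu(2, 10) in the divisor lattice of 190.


In a divisor lattice, mu(a,b) = mu(b/a) where mu is the classical Mobius function.
b/a = 10/2 = 5
Prime factorization of 5: primes [5]
5 is squarefree with 1 prime factor(s), so mu(5) = (-1)^1 = -1


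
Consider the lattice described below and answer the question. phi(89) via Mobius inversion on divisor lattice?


phi(n) = n * prod_{p|n} (1 - 1/p).
Prime divisors of 89: [89]
phi(89) = 89 * (1 - 1/89)
phi(89) = 88


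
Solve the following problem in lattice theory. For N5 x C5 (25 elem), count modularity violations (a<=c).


Modular law: if a <= c then a v (b ^ c) = (a v b) ^ c.
Check all triples (a,b,c) with a <= c among 25 elements.
  e.g. a=(a,0), b=(c,0), c=(b,0): lhs=(a,0) != rhs=(b,0)
  e.g. a=(a,0), b=(c,1), c=(b,0): lhs=(a,0) != rhs=(b,0)
Total violating triples: 75


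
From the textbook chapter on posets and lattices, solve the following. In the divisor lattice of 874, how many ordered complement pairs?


Complement pair (a,b): a meet b = bottom, a join b = top.
Here: gcd(a,b)=1 and lcm(a,b)=874, i.e. a*b=874 with a,b coprime.
Pairs found: (1,874), (2,437), (19,46), (23,38), ... (4 more)
Total ordered pairs: 8


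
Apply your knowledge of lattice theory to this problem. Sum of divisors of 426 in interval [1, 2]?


Interval [1,2] in divisors of 426: [1, 2]
Sum = 3


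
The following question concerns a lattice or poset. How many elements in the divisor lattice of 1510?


Divisors of 1510: [1, 2, 5, 10, 151, 302, 755, 1510]
Count: 8


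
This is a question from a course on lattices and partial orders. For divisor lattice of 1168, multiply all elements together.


Divisors of 1168: [1, 2, 4, 8, 16, 73, 146, 292, 584, 1168]
Product = n^(d(n)/2) = 1168^(10/2)
Product = 2173773118701568


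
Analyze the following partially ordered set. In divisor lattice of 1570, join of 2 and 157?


In a divisor lattice, join = lcm (least common multiple).
gcd(2,157) = 1
lcm(2,157) = 2*157/gcd = 314/1 = 314


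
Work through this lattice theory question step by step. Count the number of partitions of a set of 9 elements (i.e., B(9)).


B(n) = number of set partitions of an n-element set.
B(n) satisfies the recurrence: B(n+1) = sum_k C(n,k)*B(k).
B(9) = 21147


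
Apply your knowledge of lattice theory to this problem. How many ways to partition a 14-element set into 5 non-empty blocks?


S(n,k) = k*S(n-1,k) + S(n-1,k-1).
S(13,5) = 7508501, S(13,4) = 2532530
S(14,5) = 5*7508501 + 2532530 = 37542505 + 2532530
S(14,5) = 40075035


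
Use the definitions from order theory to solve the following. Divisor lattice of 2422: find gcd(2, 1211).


In a divisor lattice, meet = gcd (greatest common divisor).
By Euclidean algorithm or factoring: gcd(2,1211) = 1


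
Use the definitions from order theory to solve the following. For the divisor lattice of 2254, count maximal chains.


A maximal chain goes from the minimum element to a maximal element via cover relations.
Counting all min-to-max paths in the cover graph.
Total maximal chains: 12


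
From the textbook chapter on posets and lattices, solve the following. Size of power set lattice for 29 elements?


Power set = 2^n.
2^29 = 536870912


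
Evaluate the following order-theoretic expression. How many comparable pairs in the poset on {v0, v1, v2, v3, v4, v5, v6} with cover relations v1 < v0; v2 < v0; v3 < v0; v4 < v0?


A comparable pair {a,b} has a < b or b < a in the order.
Count unordered pairs where one element is strictly below the other.
Examples: {v0,v1}, {v0,v2}, {v0,v3}, {v0,v4}
Total comparable pairs: 4


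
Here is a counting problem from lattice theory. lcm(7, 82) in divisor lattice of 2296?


Join=lcm.
gcd(7,82)=1
lcm=574


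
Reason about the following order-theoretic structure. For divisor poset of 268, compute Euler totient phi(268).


phi(n) = n * prod_{p|n} (1 - 1/p).
Prime divisors of 268: [2, 67]
phi(268) = 268 * (1 - 1/2) * (1 - 1/67)
phi(268) = 132


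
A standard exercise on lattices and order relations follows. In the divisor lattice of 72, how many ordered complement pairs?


Complement pair (a,b): a meet b = bottom, a join b = top.
Here: gcd(a,b)=1 and lcm(a,b)=72, i.e. a*b=72 with a,b coprime.
Pairs found: (1,72), (8,9), (9,8), (72,1)
Total ordered pairs: 4


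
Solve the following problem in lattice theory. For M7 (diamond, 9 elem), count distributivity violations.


Distributive law: a ^ (b v c) = (a ^ b) v (a ^ c).
Check all 9^3 = 729 ordered triples (a,b,c).
  e.g. a=a1, b=a2, c=a3: lhs=a1 != rhs=0
  e.g. a=a1, b=a2, c=a4: lhs=a1 != rhs=0
Total violating triples: 210


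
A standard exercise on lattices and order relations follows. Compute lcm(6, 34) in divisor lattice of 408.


In a divisor lattice, join = lcm (least common multiple).
gcd(6,34) = 2
lcm(6,34) = 6*34/gcd = 204/2 = 102


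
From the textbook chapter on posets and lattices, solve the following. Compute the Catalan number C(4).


C(n) = C(2n, n) / (n+1).
C(8, 4) = 70
C(4) = 70 / 5 = 14


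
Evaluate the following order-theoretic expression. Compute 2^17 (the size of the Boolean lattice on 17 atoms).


Power set = 2^n.
2^17 = 131072


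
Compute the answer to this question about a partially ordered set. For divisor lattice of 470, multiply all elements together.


Divisors of 470: [1, 2, 5, 10, 47, 94, 235, 470]
Product = n^(d(n)/2) = 470^(8/2)
Product = 48796810000


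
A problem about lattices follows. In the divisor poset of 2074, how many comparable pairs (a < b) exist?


A comparable pair {a,b} has a < b or b < a in the order.
Count unordered pairs where one element is strictly below the other.
Examples: {1,2}, {1,17}, {1,34}, {1,61}, ...
Total comparable pairs: 19


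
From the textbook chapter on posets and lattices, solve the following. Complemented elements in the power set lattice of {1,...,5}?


An element a is complemented if some b has a meet b = bottom, a join b = top.
every subset A has complement S\A, so all elements are complemented.
Complemented elements: {}, {1}, {2}, {3}, {4}, {5}, ... (26 more)
Count: 32


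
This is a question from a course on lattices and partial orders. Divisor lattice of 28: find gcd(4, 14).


In a divisor lattice, meet = gcd (greatest common divisor).
By Euclidean algorithm or factoring: gcd(4,14) = 2


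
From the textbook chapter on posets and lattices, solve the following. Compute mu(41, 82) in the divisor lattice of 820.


In a divisor lattice, mu(a,b) = mu(b/a) where mu is the classical Mobius function.
b/a = 82/41 = 2
Prime factorization of 2: primes [2]
2 is squarefree with 1 prime factor(s), so mu(2) = (-1)^1 = -1


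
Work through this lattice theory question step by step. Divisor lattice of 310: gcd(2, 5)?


Meet=gcd.
gcd(2,5)=1


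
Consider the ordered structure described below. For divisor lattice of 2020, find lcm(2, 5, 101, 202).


In a divisor lattice, join = lcm (least common multiple).
Compute lcm iteratively: start with first element, then lcm(current, next).
Elements: [2, 5, 101, 202]
lcm(2,5) = 10
lcm(10,101) = 1010
lcm(1010,202) = 1010
Final lcm = 1010


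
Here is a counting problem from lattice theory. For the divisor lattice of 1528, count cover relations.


A cover relation a -< b holds when a < b with no c strictly between.
Cover relations:
  1 -< 2
  1 -< 191
  2 -< 4
  2 -< 382
  4 -< 8
  4 -< 764
  8 -< 1528
  191 -< 382
  ...2 more
Total: 10


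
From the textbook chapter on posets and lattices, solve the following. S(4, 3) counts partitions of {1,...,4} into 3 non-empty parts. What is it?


S(n,k) = k*S(n-1,k) + S(n-1,k-1).
S(3,3) = 1, S(3,2) = 3
S(4,3) = 3*1 + 3 = 3 + 3
S(4,3) = 6


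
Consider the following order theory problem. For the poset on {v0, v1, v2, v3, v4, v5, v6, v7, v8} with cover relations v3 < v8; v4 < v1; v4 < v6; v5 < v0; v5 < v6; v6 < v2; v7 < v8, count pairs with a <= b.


The order relation is {(a,b) : a <= b}, reflexive so it includes (a,a).
Examples: (v0,v0), (v1,v1), (v2,v2), (v3,v3), (v3,v8), ...
Total ordered pairs: 18


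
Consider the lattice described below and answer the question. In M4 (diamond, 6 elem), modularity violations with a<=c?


Modular law: if a <= c then a v (b ^ c) = (a v b) ^ c.
Check all triples (a,b,c) with a <= c among 6 elements.
This lattice is modular (diamonds M_m and their chain-products are modular).
Total violating triples: 0


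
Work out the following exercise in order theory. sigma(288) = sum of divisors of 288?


sigma(n) = sum of divisors.
Divisors of 288: [1, 2, 3, 4, 6, 8, 9, 12, 16, 18, 24, 32, 36, 48, 72, 96, 144, 288]
Sum = 819


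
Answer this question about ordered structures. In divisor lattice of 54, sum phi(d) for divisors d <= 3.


Divisors of 54 up to 3: [1, 2, 3]
phi values: [1, 1, 2]
Sum = 4


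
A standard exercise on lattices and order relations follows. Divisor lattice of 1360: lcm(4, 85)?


Join=lcm.
gcd(4,85)=1
lcm=340


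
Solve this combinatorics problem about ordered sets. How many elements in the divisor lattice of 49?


Divisors of 49: [1, 7, 49]
Count: 3


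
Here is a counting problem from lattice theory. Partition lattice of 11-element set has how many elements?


B(n) = number of set partitions of an n-element set.
B(n) satisfies the recurrence: B(n+1) = sum_k C(n,k)*B(k).
B(11) = 678570


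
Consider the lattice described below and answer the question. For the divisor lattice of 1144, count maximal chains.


A maximal chain goes from the minimum element to a maximal element via cover relations.
Counting all min-to-max paths in the cover graph.
Total maximal chains: 20


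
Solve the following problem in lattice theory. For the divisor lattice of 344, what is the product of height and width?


Height = length of longest chain minus 1; width = size of largest antichain.
A maximum chain: 1 | 43 | 86 | 172 | 344  (height 4).
A maximum antichain: {2, 43}  (width 2).
Product = 4 * 2 = 8


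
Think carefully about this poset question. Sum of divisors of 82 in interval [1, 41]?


Interval [1,41] in divisors of 82: [1, 41]
Sum = 42


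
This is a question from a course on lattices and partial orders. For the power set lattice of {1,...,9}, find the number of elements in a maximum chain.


A chain is a totally ordered subset; we count the number of elements in a maximum chain.
Compute, for each element x, the size of the longest chain ending at x:
  {}: 1
  {1}: 2
  {2}: 2
  {3}: 2
  {4}: 2
  {5}: 2
  ...
A maximum chain: {} < {1} < {1,2} < {1,2,3} < {1,2,3,4} < {1,2,3,4,5} < {1,2,3,4,5,6} < {1,2,3,4,5,6,7} < {1,2,3,4,5,6,7,8} < {1,2,3,4,5,6,7,8,9}
Number of elements in the longest chain: 10


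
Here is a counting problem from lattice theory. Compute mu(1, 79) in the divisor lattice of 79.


In a divisor lattice, mu(a,b) = mu(b/a) where mu is the classical Mobius function.
b/a = 79/1 = 79
Prime factorization of 79: primes [79]
79 is squarefree with 1 prime factor(s), so mu(79) = (-1)^1 = -1


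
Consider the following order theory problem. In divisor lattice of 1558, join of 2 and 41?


In a divisor lattice, join = lcm (least common multiple).
gcd(2,41) = 1
lcm(2,41) = 2*41/gcd = 82/1 = 82


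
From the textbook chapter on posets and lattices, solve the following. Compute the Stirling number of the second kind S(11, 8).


S(n,k) = k*S(n-1,k) + S(n-1,k-1).
S(10,8) = 750, S(10,7) = 5880
S(11,8) = 8*750 + 5880 = 6000 + 5880
S(11,8) = 11880


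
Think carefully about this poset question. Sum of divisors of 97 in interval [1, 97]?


Interval [1,97] in divisors of 97: [1, 97]
Sum = 98


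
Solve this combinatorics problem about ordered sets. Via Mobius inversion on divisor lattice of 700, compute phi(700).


phi(n) = n * prod_{p|n} (1 - 1/p).
Prime divisors of 700: [2, 5, 7]
phi(700) = 700 * (1 - 1/2) * (1 - 1/5) * (1 - 1/7)
phi(700) = 240
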